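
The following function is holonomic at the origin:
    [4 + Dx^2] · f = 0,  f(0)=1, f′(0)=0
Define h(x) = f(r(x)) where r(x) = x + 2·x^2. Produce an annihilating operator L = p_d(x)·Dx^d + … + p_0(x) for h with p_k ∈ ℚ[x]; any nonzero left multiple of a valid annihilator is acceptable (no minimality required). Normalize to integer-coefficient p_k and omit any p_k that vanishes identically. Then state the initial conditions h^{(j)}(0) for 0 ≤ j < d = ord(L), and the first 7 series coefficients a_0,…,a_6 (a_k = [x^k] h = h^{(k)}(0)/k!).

f: a_k = 1, 0, -2, 0, 2/3, 0, -4/45, …
h₀=f(r): pull back L_f along r ⇒ L₀.
L = (4 + 48·x + 192·x^2 + 256·x^3) - 4·Dx + (1 + 4·x)·Dx^2  (order 2).
h: a_k = 1, 0, -2, -8, -22/3, 16/3, 716/45, …
ICs: h(0) = 1, h′(0) = 0.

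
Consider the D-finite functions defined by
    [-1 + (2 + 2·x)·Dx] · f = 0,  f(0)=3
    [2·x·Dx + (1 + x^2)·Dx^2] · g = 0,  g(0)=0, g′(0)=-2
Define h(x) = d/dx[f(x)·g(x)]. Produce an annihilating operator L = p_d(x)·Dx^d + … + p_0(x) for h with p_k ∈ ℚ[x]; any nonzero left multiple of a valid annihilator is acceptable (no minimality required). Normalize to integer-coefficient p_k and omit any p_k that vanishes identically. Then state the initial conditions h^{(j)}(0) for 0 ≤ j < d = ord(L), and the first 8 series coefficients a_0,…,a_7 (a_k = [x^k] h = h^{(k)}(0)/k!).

f: a_k = 3, 3/2, -3/8, 3/16, -15/128, 21/256, -63/1024, 99/2048, …
g: a_k = 0, -2, 0, 2/3, 0, -2/5, 0, 2/7, …
f·g: L₀ = L_f ⊗_s L_g, ord ≤ 1·2.
h=h₀': d/dx-closure on L₀ ⇒ L.
L = (5 + 40·x + 2·x^2 - 24·x^3 - 3·x^4) + (28 + 84·x + 72·x^2 - 56·x^3 - 84·x^4 - 12·x^5)·Dx + (12 + 8·x - 12·x^2 - 16·x^3 - 28·x^4 - 24·x^5 - 4·x^6)·Dx^2  (order 2).
h: a_k = -6, -6, 33/4, 5/2, -389/64, -1227/320, 18853/2560, 11167/4480, …
ICs: h(0) = -6, h′(0) = -6.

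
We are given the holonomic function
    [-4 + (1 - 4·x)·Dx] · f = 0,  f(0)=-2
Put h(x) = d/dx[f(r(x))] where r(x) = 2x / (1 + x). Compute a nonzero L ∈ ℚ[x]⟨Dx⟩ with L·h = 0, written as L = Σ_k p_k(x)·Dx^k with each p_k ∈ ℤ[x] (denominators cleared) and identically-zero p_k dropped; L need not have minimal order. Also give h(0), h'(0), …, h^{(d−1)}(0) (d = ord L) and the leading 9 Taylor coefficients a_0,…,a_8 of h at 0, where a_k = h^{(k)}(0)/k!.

f: a_k = -2, -8, -32, -128, -512, -2048, -8192, -32768, -131072, …
h₀=f(r): pull back L_f along r ⇒ L₀.
Derive L from L₀ (diff closure).
L = 14 + (-1 + 7·x)·Dx  (order 1).
h: a_k = -16, -224, -2352, -21952, -192080, -1613472, -13176688, -105413504, -830131344, …
ICs: h(0) = -16.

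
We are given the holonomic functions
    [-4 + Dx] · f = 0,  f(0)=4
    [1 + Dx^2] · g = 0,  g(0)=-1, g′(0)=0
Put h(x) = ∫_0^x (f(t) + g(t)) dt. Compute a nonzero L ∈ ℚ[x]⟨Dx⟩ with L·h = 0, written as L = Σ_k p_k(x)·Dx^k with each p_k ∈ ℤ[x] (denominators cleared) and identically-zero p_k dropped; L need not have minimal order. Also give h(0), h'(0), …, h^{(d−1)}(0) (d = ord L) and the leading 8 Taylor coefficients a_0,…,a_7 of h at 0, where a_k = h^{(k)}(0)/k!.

f: a_k = 4, 16, 32, 128/3, 128/3, 512/15, 1024/45, 4096/315, …
g: a_k = -1, 0, 1/2, 0, -1/24, 0, 1/720, 0, …
Sum ⇒ L₀ = lclm(L_f,L_g) in ℚ(x)⟨Dx⟩.
∫: right-multiply L₀ by Dx.
L = -4·Dx + Dx^2 - 4·Dx^3 + Dx^4  (order 4).
h: a_k = 0, 3, 8, 65/6, 32/3, 341/40, 256/45, 3277/1008, …
ICs: h(0) = 0, h′(0) = 3, h′′(0) = 16, h′′′(0) = 65.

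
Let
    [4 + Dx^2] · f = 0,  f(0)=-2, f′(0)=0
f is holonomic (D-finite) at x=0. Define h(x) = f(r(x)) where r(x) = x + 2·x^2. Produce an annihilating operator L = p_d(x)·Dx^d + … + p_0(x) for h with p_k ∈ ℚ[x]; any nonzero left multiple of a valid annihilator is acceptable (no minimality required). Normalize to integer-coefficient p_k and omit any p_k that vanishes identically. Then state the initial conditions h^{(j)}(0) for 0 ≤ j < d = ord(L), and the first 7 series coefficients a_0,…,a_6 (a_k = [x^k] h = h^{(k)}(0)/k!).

L = (4 + 48·x + 192·x^2 + 256·x^3) - 4·Dx + (1 + 4·x)·Dx^2  (order 2).
h: a_k = -2, 0, 4, 16, 44/3, -32/3, -1432/45, …
ICs: h(0) = -2, h′(0) = 0.

f: a_k = -2, 0, 4, 0, -4/3, 0, 8/45, …
Substitute x→r, Dx→(1/r')Dx; clear ⇒ L₀.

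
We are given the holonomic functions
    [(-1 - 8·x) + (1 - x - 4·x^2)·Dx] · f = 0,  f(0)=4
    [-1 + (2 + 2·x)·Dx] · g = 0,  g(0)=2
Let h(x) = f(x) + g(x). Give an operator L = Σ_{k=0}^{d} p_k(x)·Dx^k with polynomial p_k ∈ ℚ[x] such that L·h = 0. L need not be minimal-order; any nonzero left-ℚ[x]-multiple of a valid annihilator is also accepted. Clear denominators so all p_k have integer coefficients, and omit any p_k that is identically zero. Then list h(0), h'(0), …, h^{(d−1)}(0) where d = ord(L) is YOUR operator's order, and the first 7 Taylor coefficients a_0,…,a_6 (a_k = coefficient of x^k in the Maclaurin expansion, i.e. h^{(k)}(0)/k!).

L = (-21 - 75·x - 228·x^2 - 160·x^3) + (41 + 174·x + 609·x^2 + 872·x^3 + 400·x^4)·Dx + (-2 - 38·x - 30·x^2 + 198·x^3 + 352·x^4 + 160·x^5)·Dx^2  (order 2).
h: a_k = 6, 5, 79/4, 289/8, 7419/64, 33287/128, 370667/512, …
ICs: h(0) = 6, h′(0) = 5.

f: a_k = 4, 4, 20, 36, 116, 260, 724, …
g: a_k = 2, 1, -1/4, 1/8, -5/64, 7/128, -21/512, …
Sum ⇒ L₀ = lclm(L_f,L_g) in ℚ(x)⟨Dx⟩.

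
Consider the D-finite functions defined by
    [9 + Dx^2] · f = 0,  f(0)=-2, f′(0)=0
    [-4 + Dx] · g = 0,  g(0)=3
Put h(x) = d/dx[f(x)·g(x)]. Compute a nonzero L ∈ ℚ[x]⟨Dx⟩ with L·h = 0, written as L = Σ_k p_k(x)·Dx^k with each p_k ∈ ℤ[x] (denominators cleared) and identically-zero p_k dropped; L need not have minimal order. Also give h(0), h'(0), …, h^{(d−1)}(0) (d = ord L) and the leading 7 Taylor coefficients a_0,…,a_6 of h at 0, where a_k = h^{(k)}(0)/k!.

f: a_k = -2, 0, 9, 0, -27/4, 0, 81/40, …
g: a_k = 3, 12, 24, 32, 32, 128/5, 256/15, …
h₀=f·g: eliminate ⇒ L₀, order ≤ 2·1.
h₀' ⇒ L via d/dx closure of L₀.
L = 25 - 8·Dx + Dx^2  (order 2).
h: a_k = -24, -42, 132, 527, 779, 11753/20, 4031/30, …
ICs: h(0) = -24, h′(0) = -42.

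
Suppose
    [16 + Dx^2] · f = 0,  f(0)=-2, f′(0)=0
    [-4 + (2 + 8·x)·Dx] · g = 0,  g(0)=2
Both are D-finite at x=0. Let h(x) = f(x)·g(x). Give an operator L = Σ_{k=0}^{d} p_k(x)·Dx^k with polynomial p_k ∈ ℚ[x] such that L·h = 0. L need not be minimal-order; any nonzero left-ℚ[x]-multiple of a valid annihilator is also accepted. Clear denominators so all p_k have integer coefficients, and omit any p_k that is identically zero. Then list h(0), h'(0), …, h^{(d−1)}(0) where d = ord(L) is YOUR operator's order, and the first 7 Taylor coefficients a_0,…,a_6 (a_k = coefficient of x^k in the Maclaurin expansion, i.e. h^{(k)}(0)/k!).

L = (28 + 128·x + 256·x^2) + (-4 - 16·x)·Dx + (1 + 8·x + 16·x^2)·Dx^2  (order 2).
h: a_k = -4, -8, 40, 48, -200/3, -208/3, 5584/45, …
ICs: h(0) = -4, h′(0) = -8.

f: a_k = -2, 0, 16, 0, -64/3, 0, 512/45, …
g: a_k = 2, 4, -4, 8, -20, 56, -168, …
h₀=f·g: eliminate ⇒ L₀, order ≤ 2·1.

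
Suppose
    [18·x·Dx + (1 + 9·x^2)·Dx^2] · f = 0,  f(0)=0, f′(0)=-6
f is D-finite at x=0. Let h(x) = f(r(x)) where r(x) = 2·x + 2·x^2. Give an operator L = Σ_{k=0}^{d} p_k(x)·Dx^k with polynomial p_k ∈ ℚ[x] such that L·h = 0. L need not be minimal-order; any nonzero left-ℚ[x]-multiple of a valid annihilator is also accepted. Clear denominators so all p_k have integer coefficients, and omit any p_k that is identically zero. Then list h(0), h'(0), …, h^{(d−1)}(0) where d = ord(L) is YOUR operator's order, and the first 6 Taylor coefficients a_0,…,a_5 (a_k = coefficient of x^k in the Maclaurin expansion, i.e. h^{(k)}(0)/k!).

L = (-2 + 72·x + 288·x^2 + 432·x^3 + 216·x^4)·Dx + (1 + 2·x + 36·x^2 + 144·x^3 + 180·x^4 + 72·x^5)·Dx^2  (order 2).
h: a_k = 0, -12, -12, 144, 432, -13392/5, …
ICs: h(0) = 0, h′(0) = -12.

f: a_k = 0, -6, 0, 18, 0, -486/5, …
h₀=f(r): pull back L_f along r ⇒ L₀.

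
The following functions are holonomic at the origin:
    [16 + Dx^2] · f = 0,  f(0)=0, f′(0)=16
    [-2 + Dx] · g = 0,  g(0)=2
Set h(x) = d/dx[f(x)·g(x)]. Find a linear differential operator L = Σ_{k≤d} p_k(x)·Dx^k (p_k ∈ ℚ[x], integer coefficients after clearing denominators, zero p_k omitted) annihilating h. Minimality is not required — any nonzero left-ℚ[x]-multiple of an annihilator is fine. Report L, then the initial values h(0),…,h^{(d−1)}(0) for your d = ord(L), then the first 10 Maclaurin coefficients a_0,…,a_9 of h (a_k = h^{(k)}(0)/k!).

f: a_k = 0, 16, 0, -128/3, 0, 512/15, 0, -4096/315, 0, 8192/2835, …
g: a_k = 2, 4, 4, 8/3, 4/3, 8/15, 8/45, 16/315, 4/315, 8/2835, …
Sym-product of L_f,L_g gives L₀ (≤ ord 2).
h=h₀': d/dx-closure on L₀ ⇒ L.
L = 20 - 4·Dx + Dx^2  (order 2).
h: a_k = 32, 128, -64, -512, -1216/3, 2816/15, 17792/45, 2048/15, -22976/315, -199424/2835, …
ICs: h(0) = 32, h′(0) = 128.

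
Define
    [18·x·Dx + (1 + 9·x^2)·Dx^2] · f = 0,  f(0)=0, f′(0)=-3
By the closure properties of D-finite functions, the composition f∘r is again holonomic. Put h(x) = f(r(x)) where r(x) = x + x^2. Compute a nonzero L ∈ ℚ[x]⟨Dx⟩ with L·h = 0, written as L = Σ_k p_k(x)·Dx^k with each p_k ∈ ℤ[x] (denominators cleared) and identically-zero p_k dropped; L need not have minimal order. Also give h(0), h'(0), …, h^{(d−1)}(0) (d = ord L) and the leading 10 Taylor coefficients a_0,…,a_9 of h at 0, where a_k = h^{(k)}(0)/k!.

L = (-2 + 18·x + 72·x^2 + 108·x^3 + 54·x^4)·Dx + (1 + 2·x + 9·x^2 + 36·x^3 + 45·x^4 + 18·x^5)·Dx^2  (order 2).
h: a_k = 0, -3, -3, 9, 27, -108/5, -234, -1215/7, 1701, 4131, …
ICs: h(0) = 0, h′(0) = -3.

f: a_k = 0, -3, 0, 9, 0, -243/5, 0, 2187/7, 0, -2187, …
Change of var in L_f (x↦r) gives L₀.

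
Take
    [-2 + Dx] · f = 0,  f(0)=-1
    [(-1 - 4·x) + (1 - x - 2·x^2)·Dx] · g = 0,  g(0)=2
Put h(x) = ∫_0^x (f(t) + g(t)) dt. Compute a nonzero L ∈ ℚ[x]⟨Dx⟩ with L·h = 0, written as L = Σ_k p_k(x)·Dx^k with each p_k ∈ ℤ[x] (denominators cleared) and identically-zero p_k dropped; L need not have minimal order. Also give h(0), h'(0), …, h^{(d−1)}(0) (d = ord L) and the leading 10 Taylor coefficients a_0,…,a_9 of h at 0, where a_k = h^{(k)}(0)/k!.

f: a_k = -1, -2, -2, -4/3, -2/3, -4/15, -4/45, -8/315, -2/315, -4/2835, …
g: a_k = 2, 2, 6, 10, 22, 42, 86, 170, 342, 682, …
Sum ⇒ L₀ = lclm(L_f,L_g) in ℚ(x)⟨Dx⟩.
Integrate: L := L₀·Dx.
L = (8 + 12·x + 72·x^2 + 32·x^3)·Dx + (-2 - 20·x - 36·x^2 + 16·x^3 + 16·x^4)·Dx^2 + (-1 + 7·x - 16·x^3 - 8·x^4)·Dx^3  (order 3).
h: a_k = 0, 1, 0, 4/3, 13/6, 64/15, 313/45, 3866/315, 26771/1260, 107728/2835, …
ICs: h(0) = 0, h′(0) = 1, h′′(0) = 0.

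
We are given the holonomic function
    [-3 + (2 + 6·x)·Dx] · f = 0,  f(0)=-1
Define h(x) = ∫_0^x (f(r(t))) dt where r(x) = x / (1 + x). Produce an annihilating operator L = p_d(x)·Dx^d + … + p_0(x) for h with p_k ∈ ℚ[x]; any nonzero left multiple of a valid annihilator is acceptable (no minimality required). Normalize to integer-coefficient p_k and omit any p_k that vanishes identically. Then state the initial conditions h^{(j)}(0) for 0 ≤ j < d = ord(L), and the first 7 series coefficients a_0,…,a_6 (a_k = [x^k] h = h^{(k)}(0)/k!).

f: a_k = -1, -3/2, 9/8, -27/16, 405/128, -1701/256, 15309/1024, …
L₀ from L_f via x↦r, Dx↦r'^{-1}Dx.
∫: right-multiply L₀ by Dx.
L = -3·Dx + (2 + 10·x + 8·x^2)·Dx^2  (order 2).
h: a_k = 0, -1, -3/4, 7/8, -87/64, 1677/640, -3023/512, …
ICs: h(0) = 0, h′(0) = -1.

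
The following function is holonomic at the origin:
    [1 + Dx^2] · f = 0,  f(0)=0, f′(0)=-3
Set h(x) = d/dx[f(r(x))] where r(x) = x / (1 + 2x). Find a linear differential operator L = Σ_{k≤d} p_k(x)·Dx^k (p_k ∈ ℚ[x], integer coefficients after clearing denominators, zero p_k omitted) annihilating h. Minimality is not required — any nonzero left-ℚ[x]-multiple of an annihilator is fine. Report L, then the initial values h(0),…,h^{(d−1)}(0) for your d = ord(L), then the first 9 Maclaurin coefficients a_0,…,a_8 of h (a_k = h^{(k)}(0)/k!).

f: a_k = 0, -3, 0, 1/2, 0, -1/40, 0, 1/1680, 0, …
Change of var in L_f (x↦r) gives L₀.
Differentiate: ansatz ord ≤ ord L₀ ⇒ L.
L = (25 + 96·x + 96·x^2) + (12 + 72·x + 144·x^2 + 96·x^3)·Dx + (1 + 8·x + 24·x^2 + 32·x^3 + 16·x^4)·Dx^2  (order 2).
h: a_k = -3, 12, -69/2, 84, -1441/8, 675/2, -123479/240, 6599/15, 12104063/13440, …
ICs: h(0) = -3, h′(0) = 12.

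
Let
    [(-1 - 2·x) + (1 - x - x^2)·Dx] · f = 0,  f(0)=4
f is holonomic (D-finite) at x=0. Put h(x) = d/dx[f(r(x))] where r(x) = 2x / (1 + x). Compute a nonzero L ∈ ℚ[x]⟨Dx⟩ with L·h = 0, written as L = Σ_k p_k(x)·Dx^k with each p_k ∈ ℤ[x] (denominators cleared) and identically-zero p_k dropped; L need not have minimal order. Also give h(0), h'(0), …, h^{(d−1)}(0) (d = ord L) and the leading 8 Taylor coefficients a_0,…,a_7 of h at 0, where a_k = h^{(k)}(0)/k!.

f: a_k = 4, 4, 8, 12, 20, 32, 52, 84, …
L₀ from L_f via x↦r, Dx↦r'^{-1}Dx.
Differentiate: ansatz ord ≤ ord L₀ ⇒ L.
L = (6 + 30·x + 90·x^2 + 50·x^3) + (-1 - 6·x + 30·x^3 + 25·x^4)·Dx  (order 1).
h: a_k = 8, 48, 120, 480, 1000, 3600, 7000, 24000, …
ICs: h(0) = 8.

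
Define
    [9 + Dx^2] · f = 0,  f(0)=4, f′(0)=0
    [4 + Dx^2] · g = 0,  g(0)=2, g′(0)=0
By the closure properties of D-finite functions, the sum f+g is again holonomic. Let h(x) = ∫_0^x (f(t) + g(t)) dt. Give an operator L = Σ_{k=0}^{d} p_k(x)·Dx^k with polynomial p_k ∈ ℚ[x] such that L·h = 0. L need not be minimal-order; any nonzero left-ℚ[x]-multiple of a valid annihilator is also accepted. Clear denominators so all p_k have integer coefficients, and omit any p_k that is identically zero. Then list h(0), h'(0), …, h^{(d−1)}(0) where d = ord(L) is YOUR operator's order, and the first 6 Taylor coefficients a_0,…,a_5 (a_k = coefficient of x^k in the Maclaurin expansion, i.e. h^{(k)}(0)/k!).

f: a_k = 4, 0, -18, 0, 27/2, 0, …
g: a_k = 2, 0, -4, 0, 4/3, 0, …
L₀ := lclm(L_f,L_g); ord L₀ ≤ 2+2.
∫: right-multiply L₀ by Dx.
L = 36·Dx + 13·Dx^3 + Dx^5  (order 5).
h: a_k = 0, 6, 0, -22/3, 0, 89/30, …
ICs: h(0) = 0, h′(0) = 6, h′′(0) = 0, h′′′(0) = -44, h′′′′(0) = 0.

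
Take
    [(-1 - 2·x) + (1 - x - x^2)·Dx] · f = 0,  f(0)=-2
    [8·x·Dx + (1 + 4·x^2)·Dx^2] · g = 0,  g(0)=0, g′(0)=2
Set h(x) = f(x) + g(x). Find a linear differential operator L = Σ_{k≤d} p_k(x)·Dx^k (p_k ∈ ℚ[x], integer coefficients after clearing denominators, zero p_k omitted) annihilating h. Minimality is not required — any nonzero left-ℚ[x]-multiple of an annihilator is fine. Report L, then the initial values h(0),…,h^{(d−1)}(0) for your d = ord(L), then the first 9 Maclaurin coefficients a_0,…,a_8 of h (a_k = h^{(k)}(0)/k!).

f: a_k = -2, -2, -4, -6, -10, -16, -26, -42, -68, …
g: a_k = 0, 2, 0, -8/3, 0, 32/5, 0, -128/7, 0, …
Sum ⇒ L₀ = lclm(L_f,L_g) in ℚ(x)⟨Dx⟩.
L = (-16 + 64·x + 400·x^2 + 576·x^3 + 696·x^4 + 96·x^6)·Dx + (13 + 24·x + 22·x^2 + 204·x^3 + 548·x^4 + 488·x^5 + 48·x^6 + 96·x^7)·Dx^2 + (-2 - 5·x - 14·x^2 + 2·x^3 - 13·x^4 + 92·x^5 + 48·x^6 + 16·x^7 + 16·x^8)·Dx^3  (order 3).
h: a_k = -2, 0, -4, -26/3, -10, -48/5, -26, -422/7, -68, …
ICs: h(0) = -2, h′(0) = 0, h′′(0) = -8.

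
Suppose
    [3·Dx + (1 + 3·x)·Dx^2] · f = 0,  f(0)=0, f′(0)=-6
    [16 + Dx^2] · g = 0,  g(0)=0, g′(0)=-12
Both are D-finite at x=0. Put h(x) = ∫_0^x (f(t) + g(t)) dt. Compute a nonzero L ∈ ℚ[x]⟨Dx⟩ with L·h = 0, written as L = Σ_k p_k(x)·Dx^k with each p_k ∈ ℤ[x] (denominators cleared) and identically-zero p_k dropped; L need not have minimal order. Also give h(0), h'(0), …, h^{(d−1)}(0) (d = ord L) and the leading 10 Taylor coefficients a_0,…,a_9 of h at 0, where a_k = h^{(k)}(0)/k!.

f: a_k = 0, -6, 9, -18, 81/2, -486/5, 243, -4374/7, 6561/4, -4374, …
g: a_k = 0, -12, 0, 32, 0, -128/5, 0, 1024/105, 0, -2048/945, …
Weyl lclm of L_f,L_g ⇒ L₀ (ord ≤ 4).
h=∫h₀ ⇒ L = L₀·Dx.
L = (1680 + 2304·x + 3456·x^2)·Dx^2 + (272 + 1584·x + 3456·x^2 + 3456·x^3)·Dx^3 + (105 + 144·x + 216·x^2)·Dx^4 + (17 + 99·x + 216·x^2 + 216·x^3)·Dx^5  (order 5).
h: a_k = 0, 0, -9, 3, 7/2, 81/10, -307/15, 243/7, -32293/420, 729/4, …
ICs: h(0) = 0, h′(0) = 0, h′′(0) = -18, h′′′(0) = 18, h′′′′(0) = 84.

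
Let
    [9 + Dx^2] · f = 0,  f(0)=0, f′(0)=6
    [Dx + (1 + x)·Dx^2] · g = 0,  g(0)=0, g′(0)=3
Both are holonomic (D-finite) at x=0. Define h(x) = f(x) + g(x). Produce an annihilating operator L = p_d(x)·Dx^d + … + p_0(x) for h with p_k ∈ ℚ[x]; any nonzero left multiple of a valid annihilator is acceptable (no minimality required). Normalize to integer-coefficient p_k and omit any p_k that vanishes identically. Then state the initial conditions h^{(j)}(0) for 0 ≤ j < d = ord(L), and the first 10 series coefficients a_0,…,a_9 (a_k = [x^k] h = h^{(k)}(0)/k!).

L = (135 + 162·x + 81·x^2)·Dx + (99 + 261·x + 243·x^2 + 81·x^3)·Dx^2 + (15 + 18·x + 9·x^2)·Dx^3 + (11 + 29·x + 27·x^2 + 9·x^3)·Dx^4  (order 4).
h: a_k = 0, 9, -3/2, -8, -3/4, 93/20, -1/2, -123/280, -3/8, 2969/6720, …
ICs: h(0) = 0, h′(0) = 9, h′′(0) = -3, h′′′(0) = -48.

f: a_k = 0, 6, 0, -9, 0, 81/20, 0, -243/280, 0, 243/2240, …
g: a_k = 0, 3, -3/2, 1, -3/4, 3/5, -1/2, 3/7, -3/8, 1/3, …
L₀ := lclm(L_f,L_g); ord L₀ ≤ 2+2.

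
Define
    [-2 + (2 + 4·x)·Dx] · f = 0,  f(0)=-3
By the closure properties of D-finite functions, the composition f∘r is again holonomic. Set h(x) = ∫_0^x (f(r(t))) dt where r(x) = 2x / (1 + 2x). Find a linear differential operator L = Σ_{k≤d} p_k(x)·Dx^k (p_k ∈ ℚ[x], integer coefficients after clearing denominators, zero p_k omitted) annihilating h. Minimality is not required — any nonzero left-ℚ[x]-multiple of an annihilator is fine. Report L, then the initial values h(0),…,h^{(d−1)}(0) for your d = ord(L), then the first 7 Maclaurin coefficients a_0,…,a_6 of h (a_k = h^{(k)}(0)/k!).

L = -2·Dx + (1 + 8·x + 12·x^2)·Dx^2  (order 2).
h: a_k = 0, -3, -3, 6, -15, 222/5, -150, …
ICs: h(0) = 0, h′(0) = -3.

f: a_k = -3, -3, 3/2, -3/2, 15/8, -21/8, 63/16, …
Substitute x→r, Dx→(1/r')Dx; clear ⇒ L₀.
∫: right-multiply L₀ by Dx.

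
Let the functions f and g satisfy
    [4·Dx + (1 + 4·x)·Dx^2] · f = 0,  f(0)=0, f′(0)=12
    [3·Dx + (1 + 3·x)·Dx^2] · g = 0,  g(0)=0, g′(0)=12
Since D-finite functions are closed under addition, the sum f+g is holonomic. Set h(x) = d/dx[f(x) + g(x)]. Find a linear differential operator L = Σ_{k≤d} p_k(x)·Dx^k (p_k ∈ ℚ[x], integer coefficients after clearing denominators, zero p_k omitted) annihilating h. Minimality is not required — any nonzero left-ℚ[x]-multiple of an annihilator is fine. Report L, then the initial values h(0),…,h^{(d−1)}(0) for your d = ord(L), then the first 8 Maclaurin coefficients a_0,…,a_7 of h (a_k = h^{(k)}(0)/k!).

L = 24 + (14 + 48·x)·Dx + (1 + 7·x + 12·x^2)·Dx^2  (order 2).
h: a_k = 24, -84, 300, -1092, 4044, -15204, 57900, -222852, …
ICs: h(0) = 24, h′(0) = -84.

f: a_k = 0, 12, -24, 64, -192, 3072/5, -2048, 49152/7, …
g: a_k = 0, 12, -18, 36, -81, 972/5, -486, 8748/7, …
h₀=f+g: left-lcm gives L₀, ord ≤ 4.
h₀' ⇒ L via d/dx closure of L₀.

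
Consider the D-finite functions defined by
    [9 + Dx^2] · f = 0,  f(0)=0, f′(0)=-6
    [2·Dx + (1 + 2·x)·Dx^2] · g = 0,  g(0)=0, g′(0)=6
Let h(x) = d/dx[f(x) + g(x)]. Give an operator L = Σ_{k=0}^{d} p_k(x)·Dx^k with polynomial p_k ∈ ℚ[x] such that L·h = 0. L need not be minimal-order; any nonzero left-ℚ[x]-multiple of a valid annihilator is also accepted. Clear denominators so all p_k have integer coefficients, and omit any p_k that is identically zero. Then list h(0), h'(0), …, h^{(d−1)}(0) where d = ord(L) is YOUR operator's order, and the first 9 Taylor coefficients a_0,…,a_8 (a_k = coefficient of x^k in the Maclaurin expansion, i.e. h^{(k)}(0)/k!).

L = (594 + 648·x + 648·x^2) + (153 + 630·x + 972·x^2 + 648·x^3)·Dx + (66 + 72·x + 72·x^2)·Dx^2 + (17 + 70·x + 108·x^2 + 72·x^3)·Dx^3  (order 3).
h: a_k = 0, -12, 51, -48, 303/4, -192, 15603/40, -768, 3438453/2240, …
ICs: h(0) = 0, h′(0) = -12, h′′(0) = 102.

f: a_k = 0, -6, 0, 9, 0, -81/20, 0, 243/280, 0, …
g: a_k = 0, 6, -6, 8, -12, 96/5, -32, 384/7, -96, …
Weyl lclm of L_f,L_g ⇒ L₀ (ord ≤ 4).
Derive L from L₀ (diff closure).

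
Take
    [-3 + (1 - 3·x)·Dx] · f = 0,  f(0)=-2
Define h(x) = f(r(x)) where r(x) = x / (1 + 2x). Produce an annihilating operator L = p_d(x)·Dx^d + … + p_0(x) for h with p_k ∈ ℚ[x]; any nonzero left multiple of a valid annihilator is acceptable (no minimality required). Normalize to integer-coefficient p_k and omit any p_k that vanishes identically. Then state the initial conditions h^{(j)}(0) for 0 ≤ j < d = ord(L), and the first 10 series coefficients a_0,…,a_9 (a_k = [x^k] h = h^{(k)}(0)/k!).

f: a_k = -2, -6, -18, -54, -162, -486, -1458, -4374, -13122, -39366, …
L₀ from L_f via x↦r, Dx↦r'^{-1}Dx.
L = 3 + (-1 - x + 2·x^2)·Dx  (order 1).
h: a_k = -2, -6, -6, -6, -6, -6, -6, -6, -6, -6, …
ICs: h(0) = -2.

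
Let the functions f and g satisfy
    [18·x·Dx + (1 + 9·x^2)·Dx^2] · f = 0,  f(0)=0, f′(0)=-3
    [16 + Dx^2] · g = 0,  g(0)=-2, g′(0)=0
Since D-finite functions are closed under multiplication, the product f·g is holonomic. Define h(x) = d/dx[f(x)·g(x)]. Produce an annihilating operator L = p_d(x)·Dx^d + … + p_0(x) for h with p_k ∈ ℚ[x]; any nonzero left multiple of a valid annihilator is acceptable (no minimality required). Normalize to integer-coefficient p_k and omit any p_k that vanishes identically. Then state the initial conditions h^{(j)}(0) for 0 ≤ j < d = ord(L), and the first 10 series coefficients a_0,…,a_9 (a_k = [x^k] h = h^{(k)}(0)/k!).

f: a_k = 0, -3, 0, 9, 0, -243/5, 0, 2187/7, 0, -2187, …
g: a_k = -2, 0, 16, 0, -64/3, 0, 512/45, 0, -1024/315, 0, …
f·g: L₀ = L_f ⊗_s L_g, ord ≤ 2·2.
h=h₀': d/dx-closure on L₀ ⇒ L.
L = (524992 + 14103936·x^2 + 183342528·x^4 + 608394240·x^6 + 1431032832·x^8 + 3627970560·x^10 + 8707129344·x^12) + (314208·x + 11036736·x^3 + 108591840·x^5 + 419904000·x^7 + 1209323520·x^9 + 2176782336·x^11)·Dx + (38012 + 1098792·x^2 + 14837580·x^4 + 64186992·x^6 + 209112192·x^8 + 589545216·x^10 + 1088391168·x^12)·Dx^2 + (19638·x + 689796·x^3 + 6786990·x^5 + 26244000·x^7 + 75582720·x^9 + 136048896·x^11)·Dx^3 + (325 + 13581·x^2 + 211167·x^4 + 1635147·x^6 + 7479540·x^8 + 22674816·x^10 + 34012224·x^12)·Dx^4  (order 4).
h: a_k = 6, 0, -198, 0, 1526, 0, -171002/15, 0, 662874/7, 0, …
ICs: h(0) = 6, h′(0) = 0, h′′(0) = -396, h′′′(0) = 0.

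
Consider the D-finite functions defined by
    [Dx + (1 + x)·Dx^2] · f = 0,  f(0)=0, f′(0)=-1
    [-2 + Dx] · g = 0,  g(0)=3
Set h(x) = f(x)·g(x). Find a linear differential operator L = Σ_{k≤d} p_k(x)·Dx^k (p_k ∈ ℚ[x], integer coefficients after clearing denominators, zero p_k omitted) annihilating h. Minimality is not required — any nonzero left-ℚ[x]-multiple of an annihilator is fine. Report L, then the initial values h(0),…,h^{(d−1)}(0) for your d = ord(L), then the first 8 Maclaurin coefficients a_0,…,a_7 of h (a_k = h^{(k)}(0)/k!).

f: a_k = 0, -1, 1/2, -1/3, 1/4, -1/5, 1/6, -1/7, …
g: a_k = 3, 6, 6, 4, 2, 4/5, 4/15, 8/105, …
h₀=f·g: eliminate ⇒ L₀, order ≤ 2·1.
L = (2 + 4·x) + (-3 - 4·x)·Dx + (1 + x)·Dx^2  (order 2).
h: a_k = 0, -3, -9/2, -4, -9/4, -11/10, -1/3, -17/105, …
ICs: h(0) = 0, h′(0) = -3.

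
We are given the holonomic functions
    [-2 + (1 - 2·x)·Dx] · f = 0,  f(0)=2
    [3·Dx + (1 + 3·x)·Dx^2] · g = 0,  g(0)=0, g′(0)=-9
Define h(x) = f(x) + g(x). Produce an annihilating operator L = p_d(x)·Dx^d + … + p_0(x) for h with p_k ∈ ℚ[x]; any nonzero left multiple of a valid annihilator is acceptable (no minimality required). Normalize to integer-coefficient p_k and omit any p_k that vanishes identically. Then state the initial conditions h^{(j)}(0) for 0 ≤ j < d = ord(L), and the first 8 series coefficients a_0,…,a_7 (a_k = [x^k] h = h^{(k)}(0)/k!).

f: a_k = 2, 4, 8, 16, 32, 64, 128, 256, …
g: a_k = 0, -9, 27/2, -27, 243/4, -729/5, 729/2, -6561/7, …
h₀=f+g: left-lcm gives L₀, ord ≤ 3.
L = (144 + 72·x)·Dx + (6 + 216·x + 144·x^2)·Dx^2 + (-7 - 13·x + 36·x^2 + 36·x^3)·Dx^3  (order 3).
h: a_k = 2, -5, 43/2, -11, 371/4, -409/5, 985/2, -4769/7, …
ICs: h(0) = 2, h′(0) = -5, h′′(0) = 43.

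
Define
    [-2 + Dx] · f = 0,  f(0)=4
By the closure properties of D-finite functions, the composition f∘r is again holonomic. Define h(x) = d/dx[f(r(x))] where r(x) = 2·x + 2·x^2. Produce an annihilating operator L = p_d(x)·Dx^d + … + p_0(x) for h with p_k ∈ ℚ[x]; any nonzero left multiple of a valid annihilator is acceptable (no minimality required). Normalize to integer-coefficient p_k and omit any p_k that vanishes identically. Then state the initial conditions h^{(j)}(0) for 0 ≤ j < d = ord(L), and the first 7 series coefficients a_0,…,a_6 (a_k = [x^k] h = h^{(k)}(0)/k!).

f: a_k = 4, 8, 8, 16/3, 8/3, 16/15, 16/45, …
Change of var in L_f (x↦r) gives L₀.
Differentiate: ansatz ord ≤ ord L₀ ⇒ L.
L = (6 + 16·x + 16·x^2) + (-1 - 2·x)·Dx  (order 1).
h: a_k = 16, 96, 320, 2432/3, 1664, 44288/15, 208384/45, …
ICs: h(0) = 16.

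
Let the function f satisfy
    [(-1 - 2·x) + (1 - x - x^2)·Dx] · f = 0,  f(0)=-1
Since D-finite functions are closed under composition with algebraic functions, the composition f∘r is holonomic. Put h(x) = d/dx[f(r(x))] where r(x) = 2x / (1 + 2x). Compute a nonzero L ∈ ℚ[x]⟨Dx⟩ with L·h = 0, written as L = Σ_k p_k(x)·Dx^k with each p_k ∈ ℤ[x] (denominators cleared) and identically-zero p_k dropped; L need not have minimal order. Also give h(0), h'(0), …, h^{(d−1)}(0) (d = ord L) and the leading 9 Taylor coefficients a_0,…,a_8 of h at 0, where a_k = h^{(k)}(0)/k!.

L = (4 + 24·x + 96·x^2 + 96·x^3) + (-1 - 10·x - 24·x^2 + 8·x^3 + 48·x^4)·Dx  (order 1).
h: a_k = -2, -8, 0, -64, 160, -768, 2688, -10240, 36864, …
ICs: h(0) = -2.

f: a_k = -1, -1, -2, -3, -5, -8, -13, -21, -34, …
f∘r: x↦r, Dx↦Dx/r' in L_f ⇒ L₀.
Differentiate: ansatz ord ≤ ord L₀ ⇒ L.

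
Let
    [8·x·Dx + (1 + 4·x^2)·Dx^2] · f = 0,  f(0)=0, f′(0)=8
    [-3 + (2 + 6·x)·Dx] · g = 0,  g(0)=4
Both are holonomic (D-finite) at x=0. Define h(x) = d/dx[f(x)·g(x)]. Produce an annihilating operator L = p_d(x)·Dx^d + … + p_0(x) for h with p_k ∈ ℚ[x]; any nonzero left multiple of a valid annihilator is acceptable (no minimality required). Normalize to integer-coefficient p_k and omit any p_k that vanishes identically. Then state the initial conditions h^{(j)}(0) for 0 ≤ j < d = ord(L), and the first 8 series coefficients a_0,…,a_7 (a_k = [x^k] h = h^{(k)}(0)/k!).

L = (15 + 1440·x + 1656·x^2 - 3456·x^3 - 1296·x^4) + (172 + 1188·x + 3552·x^2 + 1152·x^3 - 12096·x^4 - 5184·x^5)·Dx + (36 + 152·x + 36·x^2 - 256·x^3 - 864·x^4 - 3456·x^5 - 1728·x^6)·Dx^2  (order 2).
h: a_k = 32, 96, -236, -40, 983/4, 35307/20, -841319/160, 1294977/280, …
ICs: h(0) = 32, h′(0) = 96.

f: a_k = 0, 8, 0, -32/3, 0, 128/5, 0, -512/7, …
g: a_k = 4, 6, -9/2, 27/4, -405/32, 1701/64, -15309/256, 72171/512, …
Product ⇒ symmetric product L₀, ord ≤ 2.
Derive L from L₀ (diff closure).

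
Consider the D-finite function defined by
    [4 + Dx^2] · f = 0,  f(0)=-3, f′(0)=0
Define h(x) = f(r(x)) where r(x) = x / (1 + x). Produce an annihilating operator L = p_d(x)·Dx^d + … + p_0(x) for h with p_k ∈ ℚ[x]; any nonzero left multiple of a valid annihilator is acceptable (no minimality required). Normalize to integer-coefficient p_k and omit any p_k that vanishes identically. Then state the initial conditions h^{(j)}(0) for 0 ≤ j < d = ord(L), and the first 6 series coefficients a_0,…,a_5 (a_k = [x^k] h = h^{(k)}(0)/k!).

f: a_k = -3, 0, 6, 0, -2, 0, …
Substitute x→r, Dx→(1/r')Dx; clear ⇒ L₀.
L = 4 + (2 + 6·x + 6·x^2 + 2·x^3)·Dx + (1 + 4·x + 6·x^2 + 4·x^3 + x^4)·Dx^2  (order 2).
h: a_k = -3, 0, 6, -12, 16, -16, …
ICs: h(0) = -3, h′(0) = 0.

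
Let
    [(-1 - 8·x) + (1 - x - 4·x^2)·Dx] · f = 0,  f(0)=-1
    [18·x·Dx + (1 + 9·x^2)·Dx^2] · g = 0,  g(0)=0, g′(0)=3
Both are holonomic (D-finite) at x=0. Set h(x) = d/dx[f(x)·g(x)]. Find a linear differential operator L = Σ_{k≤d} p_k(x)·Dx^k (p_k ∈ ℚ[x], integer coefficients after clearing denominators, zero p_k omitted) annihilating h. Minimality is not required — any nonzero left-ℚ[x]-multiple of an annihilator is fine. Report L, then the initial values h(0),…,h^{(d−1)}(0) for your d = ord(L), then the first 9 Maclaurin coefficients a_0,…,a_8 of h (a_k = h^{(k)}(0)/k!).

L = (6 + 5022·x^2 + 7776·x^3 + 46656·x^4) + (21 + 186·x + 297·x^2 + 1710·x^3 + 7776·x^4 + 31104·x^5)·Dx + (-4 - 5·x - 119·x^2 + 99·x^3 - 315·x^4 + 1296·x^5 + 3888·x^6)·Dx^2  (order 2).
h: a_k = -3, -6, -18, -72, -453, -4878/5, -1488, -241632/35, -1228581/35, …
ICs: h(0) = -3, h′(0) = -6.

f: a_k = -1, -1, -5, -9, -29, -65, -181, -441, -1165, …
g: a_k = 0, 3, 0, -9, 0, 243/5, 0, -2187/7, 0, …
Sym-product of L_f,L_g gives L₀ (≤ ord 2).
Differentiate: ansatz ord ≤ ord L₀ ⇒ L.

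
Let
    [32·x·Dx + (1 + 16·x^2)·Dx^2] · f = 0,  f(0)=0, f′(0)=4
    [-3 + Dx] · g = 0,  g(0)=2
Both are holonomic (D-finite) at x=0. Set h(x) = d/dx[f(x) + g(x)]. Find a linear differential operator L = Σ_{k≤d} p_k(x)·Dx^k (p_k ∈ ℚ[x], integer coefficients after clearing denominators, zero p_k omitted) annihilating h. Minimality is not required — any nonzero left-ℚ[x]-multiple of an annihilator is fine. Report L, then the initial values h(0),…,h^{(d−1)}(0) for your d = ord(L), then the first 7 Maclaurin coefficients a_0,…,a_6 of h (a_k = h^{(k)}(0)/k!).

f: a_k = 0, 4, 0, -64/3, 0, 1024/5, 0, …
g: a_k = 2, 6, 9, 9, 27/4, 81/20, 81/40, …
Sum ⇒ L₀ = lclm(L_f,L_g) in ℚ(x)⟨Dx⟩.
h₀' ⇒ L via d/dx closure of L₀.
L = (96 - 288·x - 4608·x^2 - 4608·x^3) + (-41 + 1248·x^2 - 2304·x^4)·Dx + (3 + 32·x + 96·x^2 + 512·x^3 + 768·x^4)·Dx^2  (order 2).
h: a_k = 10, 18, -37, 27, 4177/4, 243/20, -655117/40, …
ICs: h(0) = 10, h′(0) = 18.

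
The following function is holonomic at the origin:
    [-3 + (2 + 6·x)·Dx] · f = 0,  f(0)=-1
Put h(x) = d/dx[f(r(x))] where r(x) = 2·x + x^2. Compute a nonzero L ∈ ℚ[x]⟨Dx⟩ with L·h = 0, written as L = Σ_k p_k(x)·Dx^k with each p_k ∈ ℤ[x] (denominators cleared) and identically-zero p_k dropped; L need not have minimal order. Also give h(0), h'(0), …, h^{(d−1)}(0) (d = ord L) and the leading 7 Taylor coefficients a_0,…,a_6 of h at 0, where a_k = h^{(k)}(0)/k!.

f: a_k = -1, -3/2, 9/8, -27/16, 405/128, -1701/256, 15309/1024, …
Substitute x→r, Dx→(1/r')Dx; clear ⇒ L₀.
h=h₀': d/dx-closure on L₀ ⇒ L.
L = -2 + (-1 - 7·x - 9·x^2 - 3·x^3)·Dx  (order 1).
h: a_k = -3, 6, -27, 126, -1215/2, 2997, -30051/2, …
ICs: h(0) = -3.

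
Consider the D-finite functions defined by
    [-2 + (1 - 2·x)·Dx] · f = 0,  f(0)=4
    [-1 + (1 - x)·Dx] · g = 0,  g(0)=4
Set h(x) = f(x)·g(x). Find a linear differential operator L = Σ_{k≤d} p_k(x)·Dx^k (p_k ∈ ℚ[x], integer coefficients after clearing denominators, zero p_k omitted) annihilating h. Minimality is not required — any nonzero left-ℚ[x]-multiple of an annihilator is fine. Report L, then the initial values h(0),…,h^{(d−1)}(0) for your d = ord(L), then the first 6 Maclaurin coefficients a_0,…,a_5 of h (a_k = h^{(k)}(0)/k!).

f: a_k = 4, 8, 16, 32, 64, 128, …
g: a_k = 4, 4, 4, 4, 4, 4, …
h₀=f·g: eliminate ⇒ L₀, order ≤ 1·1.
L = (-3 + 4·x) + (1 - 3·x + 2·x^2)·Dx  (order 1).
h: a_k = 16, 48, 112, 240, 496, 1008, …
ICs: h(0) = 16.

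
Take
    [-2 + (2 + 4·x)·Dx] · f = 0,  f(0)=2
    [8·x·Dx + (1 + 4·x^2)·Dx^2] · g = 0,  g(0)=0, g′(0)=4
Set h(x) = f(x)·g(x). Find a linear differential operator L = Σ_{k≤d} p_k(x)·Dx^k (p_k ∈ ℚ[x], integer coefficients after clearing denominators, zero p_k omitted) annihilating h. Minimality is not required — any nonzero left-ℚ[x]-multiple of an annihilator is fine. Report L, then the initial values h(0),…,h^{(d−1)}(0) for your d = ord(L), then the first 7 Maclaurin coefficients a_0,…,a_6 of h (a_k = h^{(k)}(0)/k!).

L = (3 - 8·x - 4·x^2) + (-2 + 4·x + 24·x^2 + 16·x^3)·Dx + (1 + 4·x + 8·x^2 + 16·x^3 + 16·x^4)·Dx^2  (order 2).
h: a_k = 0, 8, 8, -44/3, -20/3, 389/15, 409/15, …
ICs: h(0) = 0, h′(0) = 8.

f: a_k = 2, 2, -1, 1, -5/4, 7/4, -21/8, …
g: a_k = 0, 4, 0, -16/3, 0, 64/5, 0, …
Sym-product of L_f,L_g gives L₀ (≤ ord 2).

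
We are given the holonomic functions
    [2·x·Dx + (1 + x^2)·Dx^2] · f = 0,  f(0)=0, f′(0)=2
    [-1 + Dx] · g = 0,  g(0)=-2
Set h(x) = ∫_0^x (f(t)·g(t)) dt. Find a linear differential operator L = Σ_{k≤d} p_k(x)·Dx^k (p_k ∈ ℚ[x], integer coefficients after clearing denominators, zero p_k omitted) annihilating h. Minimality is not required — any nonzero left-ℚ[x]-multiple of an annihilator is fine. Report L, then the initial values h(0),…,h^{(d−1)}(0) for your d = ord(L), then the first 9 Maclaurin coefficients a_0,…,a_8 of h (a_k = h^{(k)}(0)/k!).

f: a_k = 0, 2, 0, -2/3, 0, 2/5, 0, -2/7, 0, …
g: a_k = -2, -2, -1, -1/3, -1/12, -1/60, -1/360, -1/2520, -1/20160, …
L₀ := L_f ⊗_s L_g (sym. prod.), ord ≤ 2.
Integrate: L := L₀·Dx.
L = (1 - 2·x + x^2)·Dx + (-2 + 2·x - 2·x^2)·Dx^2 + (1 + x^2)·Dx^3  (order 3).
h: a_k = 0, 0, -2, -4/3, -1/6, 2/15, -1/20, -11/126, 31/1120, …
ICs: h(0) = 0, h′(0) = 0, h′′(0) = -4.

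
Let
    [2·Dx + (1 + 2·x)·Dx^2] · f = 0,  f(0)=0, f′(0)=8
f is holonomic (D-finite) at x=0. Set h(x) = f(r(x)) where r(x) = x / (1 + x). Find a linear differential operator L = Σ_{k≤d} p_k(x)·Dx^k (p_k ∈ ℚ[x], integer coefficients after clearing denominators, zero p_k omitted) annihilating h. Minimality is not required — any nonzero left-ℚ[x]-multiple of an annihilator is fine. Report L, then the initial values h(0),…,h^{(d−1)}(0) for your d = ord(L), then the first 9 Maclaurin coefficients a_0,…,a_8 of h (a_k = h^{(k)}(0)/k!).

L = (4 + 6·x)·Dx + (1 + 4·x + 3·x^2)·Dx^2  (order 2).
h: a_k = 0, 8, -16, 104/3, -80, 968/5, -1456/3, 8744/7, -3280, …
ICs: h(0) = 0, h′(0) = 8.

f: a_k = 0, 8, -8, 32/3, -16, 128/5, -128/3, 512/7, -128, …
Substitute x→r, Dx→(1/r')Dx; clear ⇒ L₀.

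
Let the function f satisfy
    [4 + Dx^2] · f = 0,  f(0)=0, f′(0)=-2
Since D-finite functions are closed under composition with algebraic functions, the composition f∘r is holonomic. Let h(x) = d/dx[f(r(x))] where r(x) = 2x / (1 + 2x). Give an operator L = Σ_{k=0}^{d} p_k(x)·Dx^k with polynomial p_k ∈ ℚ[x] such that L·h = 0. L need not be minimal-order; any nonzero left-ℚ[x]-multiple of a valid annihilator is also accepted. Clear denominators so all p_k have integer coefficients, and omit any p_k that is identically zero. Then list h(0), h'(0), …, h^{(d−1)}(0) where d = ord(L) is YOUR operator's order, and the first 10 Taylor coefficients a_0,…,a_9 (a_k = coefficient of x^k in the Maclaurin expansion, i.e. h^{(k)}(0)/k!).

L = (40 + 96·x + 96·x^2) + (12 + 72·x + 144·x^2 + 96·x^3)·Dx + (1 + 8·x + 24·x^2 + 32·x^3 + 16·x^4)·Dx^2  (order 2).
h: a_k = -4, 16, -16, -128, 2752/3, -3840, 565504/45, -1552384/45, 25222144/315, -9367552/63, …
ICs: h(0) = -4, h′(0) = 16.

f: a_k = 0, -2, 0, 4/3, 0, -4/15, 0, 8/315, 0, -4/2835, …
Change of var in L_f (x↦r) gives L₀.
h=h₀': d/dx-closure on L₀ ⇒ L.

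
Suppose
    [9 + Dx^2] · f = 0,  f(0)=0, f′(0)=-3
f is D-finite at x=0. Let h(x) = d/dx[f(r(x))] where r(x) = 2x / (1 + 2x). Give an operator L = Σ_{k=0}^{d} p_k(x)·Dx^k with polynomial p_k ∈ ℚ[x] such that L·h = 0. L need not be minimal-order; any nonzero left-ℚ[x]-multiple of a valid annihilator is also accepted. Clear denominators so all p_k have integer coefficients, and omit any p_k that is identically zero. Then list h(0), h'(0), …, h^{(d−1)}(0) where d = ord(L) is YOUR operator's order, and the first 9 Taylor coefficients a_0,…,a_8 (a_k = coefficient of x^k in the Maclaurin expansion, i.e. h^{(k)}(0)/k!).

L = (60 + 96·x + 96·x^2) + (12 + 72·x + 144·x^2 + 96·x^3)·Dx + (1 + 8·x + 24·x^2 + 32·x^3 + 16·x^4)·Dx^2  (order 2).
h: a_k = -6, 24, 36, -672, 3516, -12240, 154824/5, -242304/5, -1073196/35, …
ICs: h(0) = -6, h′(0) = 24.

f: a_k = 0, -3, 0, 9/2, 0, -81/40, 0, 243/560, 0, …
Change of var in L_f (x↦r) gives L₀.
Derive L from L₀ (diff closure).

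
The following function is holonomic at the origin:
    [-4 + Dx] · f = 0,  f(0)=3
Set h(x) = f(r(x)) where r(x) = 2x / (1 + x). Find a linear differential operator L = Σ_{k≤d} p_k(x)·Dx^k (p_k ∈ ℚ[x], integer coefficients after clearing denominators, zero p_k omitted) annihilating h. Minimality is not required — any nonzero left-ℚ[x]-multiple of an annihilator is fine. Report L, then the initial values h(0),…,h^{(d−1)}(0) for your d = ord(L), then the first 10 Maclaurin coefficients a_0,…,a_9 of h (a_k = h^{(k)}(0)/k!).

f: a_k = 3, 12, 24, 32, 32, 128/5, 256/15, 1024/105, 512/105, 2048/945, …
Change of var in L_f (x↦r) gives L₀.
L = -8 + (1 + 2·x + x^2)·Dx  (order 1).
h: a_k = 3, 24, 72, 88, 8, -264/5, 184/15, 3224/105, -1128/35, 4504/945, …
ICs: h(0) = 3.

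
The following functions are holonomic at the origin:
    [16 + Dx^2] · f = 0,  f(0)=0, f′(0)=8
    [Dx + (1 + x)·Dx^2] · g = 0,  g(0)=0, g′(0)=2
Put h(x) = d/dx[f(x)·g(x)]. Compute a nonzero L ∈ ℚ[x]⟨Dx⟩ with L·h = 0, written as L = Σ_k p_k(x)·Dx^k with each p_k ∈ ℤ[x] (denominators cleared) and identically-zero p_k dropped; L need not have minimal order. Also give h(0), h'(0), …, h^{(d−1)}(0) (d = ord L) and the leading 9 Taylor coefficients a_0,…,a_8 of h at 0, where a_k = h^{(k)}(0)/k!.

L = (96160 + 647168·x + 1757184·x^2 + 2482176·x^3 + 1931264·x^4 + 786432·x^5 + 131072·x^6) + (13728 + 74144·x + 156160·x^2 + 161280·x^3 + 81920·x^4 + 16384·x^5)·Dx + (13546 + 87008·x + 228848·x^2 + 316416·x^3 + 242944·x^4 + 98304·x^5 + 16384·x^6)·Dx^2 + (858 + 4634·x + 9760·x^2 + 10080·x^3 + 5120·x^4 + 1024·x^5)·Dx^3 + (471 + 2910·x + 7439·x^2 + 10080·x^3 + 7640·x^4 + 3072·x^5 + 512·x^6)·Dx^4  (order 4).
h: a_k = 0, 32, -24, -448/3, 260/3, 416/3, -952/15, -3968/63, 194/7, …
ICs: h(0) = 0, h′(0) = 32, h′′(0) = -48, h′′′(0) = -896.

f: a_k = 0, 8, 0, -64/3, 0, 256/15, 0, -2048/315, 0, …
g: a_k = 0, 2, -1, 2/3, -1/2, 2/5, -1/3, 2/7, -1/4, …
Sym-product of L_f,L_g gives L₀ (≤ ord 4).
h₀' ⇒ L via d/dx closure of L₀.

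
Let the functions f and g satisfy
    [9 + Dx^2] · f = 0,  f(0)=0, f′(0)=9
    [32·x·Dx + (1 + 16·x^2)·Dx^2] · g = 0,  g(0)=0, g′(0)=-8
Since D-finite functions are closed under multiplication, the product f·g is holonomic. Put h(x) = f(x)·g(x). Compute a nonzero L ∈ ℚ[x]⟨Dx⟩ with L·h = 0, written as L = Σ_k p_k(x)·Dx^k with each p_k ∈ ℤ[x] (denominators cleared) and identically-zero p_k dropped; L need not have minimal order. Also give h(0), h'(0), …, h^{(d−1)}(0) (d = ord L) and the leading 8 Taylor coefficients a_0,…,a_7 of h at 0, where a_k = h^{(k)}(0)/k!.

L = (16425 + 696384·x^2 + 2778624·x^4 + 11943936·x^6 + 47775744·x^8) + (23616·x + 543744·x^3 + 3981312·x^5 + 21233664·x^7)·Dx + (2050 + 87168·x^2 + 470016·x^4 + 2654208·x^6 + 10616832·x^8)·Dx^2 + (2624·x + 60416·x^3 + 442368·x^5 + 2359296·x^7)·Dx^3 + (25 + 1088·x^2 + 17920·x^4 + 147456·x^6 + 589824·x^8)·Dx^4  (order 4).
h: a_k = 0, 0, -72, 0, 492, 0, -4311, 0, …
ICs: h(0) = 0, h′(0) = 0, h′′(0) = -144, h′′′(0) = 0.

f: a_k = 0, 9, 0, -27/2, 0, 243/40, 0, -729/560, …
g: a_k = 0, -8, 0, 128/3, 0, -2048/5, 0, 32768/7, …
L₀ := L_f ⊗_s L_g (sym. prod.), ord ≤ 4.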